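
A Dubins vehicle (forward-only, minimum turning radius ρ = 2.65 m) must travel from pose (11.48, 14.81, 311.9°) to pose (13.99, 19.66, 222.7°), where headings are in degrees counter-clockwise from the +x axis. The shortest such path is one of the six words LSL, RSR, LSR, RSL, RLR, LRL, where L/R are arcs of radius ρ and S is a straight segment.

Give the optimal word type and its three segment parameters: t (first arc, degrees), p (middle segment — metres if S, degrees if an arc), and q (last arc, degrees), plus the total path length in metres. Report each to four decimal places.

Let ψ = atan2(Δy, Δx) = atan2(4.85, 2.51) = 62.6373° be the start→goal bearing.
Normalize: d = |goal − start| / ρ = 5.461007/2.65 = 2.060757, α = (θ_start − ψ) mod 360° = 249.2627° = 4.350455 rad, β = (θ_goal − ψ) mod 360° = 160.0627° = 2.793622 rad.
Common terms: sin α = -0.935214, cos α = -0.354083, sin β = 0.340991, cos β = -0.940067, cos(α−β) = 0.013962, d² = 4.246721. Work in radians in the unit-radius frame; every candidate has L = ρ·(t + p + q).
LSL: p² = 2 + d² − 2cos(α−β) + 2d(sin α − sin β) = 0.958899; p = √p² = 0.979234; φ = atan2(cos β − cos α, d + sin α − sin β) = -0.641515 rad; t = (φ − α) mod 2π = 1.291215 rad, q = (β − φ) mod 2π = 3.435137 rad → L = 2.65·(1.291215 + 0.979234 + 3.435137) = 2.65·5.705585 = 15.119801 m
RSR: p² = 2 + d² − 2cos(α−β) + 2d(sin β − sin α) = 11.478695; p = √p² = 3.388022; φ = atan2(cos α − cos β, d − sin α + sin β) = 0.173831 rad; t = (α − φ) mod 2π = 4.176624 rad, q = (φ − β) mod 2π = 3.663395 rad → L = 2.65·(4.176624 + 3.388022 + 3.663395) = 2.65·11.228041 = 29.754309 m
LSR: p² = d² − 2 + 2cos(α−β) + 2d(sin α + sin β) = -0.174452 < 0 → infeasible
RSL: p² = d² − 2 + 2cos(α−β) − 2d(sin α + sin β) = 4.723744; p = √p² = 2.173417; φ = atan2(cos α + cos β, d − sin α − sin β) − atan2(2, p) = -1.197420 rad; t = (α − φ) mod 2π = 5.547876 rad, q = (β − φ) mod 2π = 3.991042 rad → L = 2.65·(5.547876 + 2.173417 + 3.991042) = 2.65·11.712335 = 31.037688 m
RLR: c = (6 − d² + 2cos(α−β) + 2d(sin α − sin β))/8 = -0.434837; p = 2π − arccos c = 4.262532 rad; φ = atan2(cos α − cos β, d − sin α + sin β) = 0.173831 rad; t = (α − φ + p/2) mod 2π = 0.024705 rad, q = (α − β − t + p) mod 2π = 5.794661 rad → L = 2.65·(0.024705 + 4.262532 + 5.794661) = 2.65·10.081897 = 26.717028 m
LRL: c = (6 − d² + 2cos(α−β) − 2d(sin α − sin β))/8 = 0.880138; p = 2π − arccos c = 5.788541 rad; φ = atan2(cos β − cos α, d + sin α − sin β) = -0.641515 rad; t = (φ − α + p/2) mod 2π = 4.185485 rad, q = (β − α − t + p) mod 2π = 0.046222 rad → L = 2.65·(4.185485 + 5.788541 + 0.046222) = 2.65·10.020248 = 26.553658 m
Shortest: LSL with L = 15.119801 m ≈ 15.1198 m
Convert LSL to answer units (arcs ×180/π): t = 1.291215·180/π = 73.9812°, p = ρ·p = 2.65·0.979234 = 2.5950 m, q = 3.435137·180/π = 196.8188°, L = 15.1198 m.

LSL: t = 73.9812°, p = 2.5950 m, q = 196.8188°, L = 15.1198 m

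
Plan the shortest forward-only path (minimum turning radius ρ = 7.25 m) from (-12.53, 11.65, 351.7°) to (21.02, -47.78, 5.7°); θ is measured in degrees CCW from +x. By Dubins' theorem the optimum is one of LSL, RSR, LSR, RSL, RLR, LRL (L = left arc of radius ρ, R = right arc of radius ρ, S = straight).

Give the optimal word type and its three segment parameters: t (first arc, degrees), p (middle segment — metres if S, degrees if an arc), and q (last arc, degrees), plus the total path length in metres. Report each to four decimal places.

Let ψ = atan2(Δy, Δx) = atan2(-59.43, 33.55) = -60.5540° be the start→goal bearing.
Normalize: d = |goal − start| / ρ = 68.246080/7.25 = 9.413252, α = (θ_start − ψ) mod 360° = 52.2540° = 0.912004 rad, β = (θ_goal − ψ) mod 360° = 66.2540° = 1.156350 rad.
Common terms: sin α = 0.790732, cos α = 0.612162, sin β = 0.915339, cos β = 0.402683, cos(α−β) = 0.970296, d² = 88.609320. Work in radians in the unit-radius frame; every candidate has L = ρ·(t + p + q).
LSL: p² = 2 + d² − 2cos(α−β) + 2d(sin α − sin β) = 86.322808; p = √p² = 9.291007; φ = atan2(cos β − cos α, d + sin α − sin β) = -0.022548 rad; t = (φ − α) mod 2π = 5.348633 rad, q = (β − φ) mod 2π = 1.178898 rad → L = 7.25·(5.348633 + 9.291007 + 1.178898) = 7.25·15.818538 = 114.684402 m
RSR: p² = 2 + d² − 2cos(α−β) + 2d(sin β − sin α) = 91.014650; p = √p² = 9.540160; φ = atan2(cos α − cos β, d − sin α + sin β) = 0.021959 rad; t = (α − φ) mod 2π = 0.890045 rad, q = (φ − β) mod 2π = 5.148795 rad → L = 7.25·(0.890045 + 9.540160 + 5.148795) = 7.25·15.578999 = 112.947743 m
LSR: p² = d² − 2 + 2cos(α−β) + 2d(sin α + sin β) = 120.669277; p = √p² = 10.984957; φ = atan2(−cos α − cos β, d + sin α + sin β) − atan2(−2, p) = 0.089078 rad; t = (φ − α) mod 2π = 5.460259 rad, q = (φ − β) mod 2π = 5.215913 rad → L = 7.25·(5.460259 + 10.984957 + 5.215913) = 7.25·21.661129 = 157.043188 m
RSL: p² = d² − 2 + 2cos(α−β) − 2d(sin α + sin β) = 56.430547; p = √p² = 7.512027; φ = atan2(cos α + cos β, d − sin α − sin β) − atan2(2, p) = -0.129282 rad; t = (α − φ) mod 2π = 1.041286 rad, q = (β − φ) mod 2π = 1.285632 rad → L = 7.25·(1.041286 + 7.512027 + 1.285632) = 7.25·9.838944 = 71.332346 m
RLR: c = (6 − d² + 2cos(α−β) + 2d(sin α − sin β))/8 = -10.376831, |c| > 1 → infeasible
LRL: c = (6 − d² + 2cos(α−β) − 2d(sin α − sin β))/8 = -9.790351, |c| > 1 → infeasible
Shortest: RSL with L = 71.332346 m ≈ 71.3323 m
Convert RSL to answer units (arcs ×180/π): t = 1.041286·180/π = 59.6613°, p = ρ·p = 7.25·7.512027 = 54.4622 m, q = 1.285632·180/π = 73.6613°, L = 71.3323 m.

RSL: t = 59.6613°, p = 54.4622 m, q = 73.6613°, L = 71.3323 m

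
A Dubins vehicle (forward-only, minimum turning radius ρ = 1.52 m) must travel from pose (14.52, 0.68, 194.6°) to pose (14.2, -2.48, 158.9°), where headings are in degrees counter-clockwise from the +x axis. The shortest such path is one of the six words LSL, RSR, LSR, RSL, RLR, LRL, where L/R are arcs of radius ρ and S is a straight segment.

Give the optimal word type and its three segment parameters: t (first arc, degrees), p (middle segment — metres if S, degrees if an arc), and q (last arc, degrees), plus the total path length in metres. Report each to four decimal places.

LSL: t = 53.4799°, p = 3.3493 m, q = 270.8201°, L = 11.9527 m

Let ψ = atan2(Δy, Δx) = atan2(-3.16, -0.32) = -95.7824° be the start→goal bearing.
Normalize: d = |goal − start| / ρ = 3.176161/1.52 = 2.089580, α = (θ_start − ψ) mod 360° = 290.3824° = 5.068129 rad, β = (θ_goal − ψ) mod 360° = 254.6824° = 4.445046 rad.
Common terms: sin α = -0.937389, cos α = 0.348284, sin β = -0.964476, cos β = -0.264169, cos(α−β) = 0.812084, d² = 4.366343. Work in radians in the unit-radius frame; every candidate has L = ρ·(t + p + q).
LSL: p² = 2 + d² − 2cos(α−β) + 2d(sin α − sin β) = 4.855378; p = √p² = 2.203492; φ = atan2(cos β − cos α, d + sin α − sin β) = -0.281656 rad; t = (φ − α) mod 2π = 0.933401 rad, q = (β − φ) mod 2π = 4.726702 rad → L = 1.52·(0.933401 + 2.203492 + 4.726702) = 1.52·7.863595 = 11.952664 m
RSR: p² = 2 + d² − 2cos(α−β) + 2d(sin β − sin α) = 4.628975; p = √p² = 2.151505; φ = atan2(cos α − cos β, d − sin α + sin β) = 0.288655 rad; t = (α − φ) mod 2π = 4.779474 rad, q = (φ − β) mod 2π = 2.126794 rad → L = 1.52·(4.779474 + 2.151505 + 2.126794) = 1.52·9.057773 = 13.767815 m
LSR: p² = d² − 2 + 2cos(α−β) + 2d(sin α + sin β) = -3.957688 < 0 → infeasible
RSL: p² = d² − 2 + 2cos(α−β) − 2d(sin α + sin β) = 11.938709; p = √p² = 3.455244; φ = atan2(cos α + cos β, d − sin α − sin β) − atan2(2, p) = -0.503638 rad; t = (α − φ) mod 2π = 5.571766 rad, q = (β − φ) mod 2π = 4.948684 rad → L = 1.52·(5.571766 + 3.455244 + 4.948684) = 1.52·13.975694 = 21.243055 m
RLR: c = (6 − d² + 2cos(α−β) + 2d(sin α − sin β))/8 = 0.421378; p = 2π − arccos c = 5.147353 rad; φ = atan2(cos α − cos β, d − sin α + sin β) = 0.288655 rad; t = (α − φ + p/2) mod 2π = 1.069966 rad, q = (α − β − t + p) mod 2π = 4.700470 rad → L = 1.52·(1.069966 + 5.147353 + 4.700470) = 1.52·10.917789 = 16.595040 m
LRL: c = (6 − d² + 2cos(α−β) − 2d(sin α − sin β))/8 = 0.393078; p = 2π − arccos c = 5.116365 rad; φ = atan2(cos β − cos α, d + sin α − sin β) = -0.281656 rad; t = (φ − α + p/2) mod 2π = 3.491583 rad, q = (β − α − t + p) mod 2π = 1.001700 rad → L = 1.52·(3.491583 + 5.116365 + 1.001700) = 1.52·9.609648 = 14.606665 m
Shortest: LSL with L = 11.952664 m ≈ 11.9527 m
Convert LSL to answer units (arcs ×180/π): t = 0.933401·180/π = 53.4799°, p = ρ·p = 1.52·2.203492 = 3.3493 m, q = 4.726702·180/π = 270.8201°, L = 11.9527 m.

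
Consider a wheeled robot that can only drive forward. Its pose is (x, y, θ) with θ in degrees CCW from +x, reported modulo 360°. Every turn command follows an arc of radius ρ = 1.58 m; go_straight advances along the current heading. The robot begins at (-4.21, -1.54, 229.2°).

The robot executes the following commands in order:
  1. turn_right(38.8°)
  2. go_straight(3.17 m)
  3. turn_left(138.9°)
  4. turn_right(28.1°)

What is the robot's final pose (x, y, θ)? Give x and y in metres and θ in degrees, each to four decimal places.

(-8.2154, -6.0866, 301.2000°)

set_pose: (x, y, θ) = (-4.2100, -1.5400, 229.2000°), ρ = 1.58
turn_right(38.8°): centre at ρ to the right, rotate −38.8° → (-5.1208, -2.0616, 190.4000°)
go_straight(3.17): x += 3.17·cos θ, y += 3.17·sin θ → (-8.2388, -2.6339, 190.4000°)
turn_left(138.9°): centre at ρ to the left, rotate +138.9° → (-8.7602, -5.5465, 329.3000°)
turn_right(28.1°): centre at ρ to the right, rotate −28.1° → (-8.2154, -6.0866, 301.2000°)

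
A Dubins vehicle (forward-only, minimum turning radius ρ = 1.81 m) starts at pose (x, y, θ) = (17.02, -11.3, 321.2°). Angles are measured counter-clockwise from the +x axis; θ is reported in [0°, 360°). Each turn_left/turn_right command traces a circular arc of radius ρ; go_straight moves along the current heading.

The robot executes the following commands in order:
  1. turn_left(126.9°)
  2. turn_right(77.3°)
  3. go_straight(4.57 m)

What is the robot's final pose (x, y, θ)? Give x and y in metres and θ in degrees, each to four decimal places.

set_pose: (x, y, θ) = (17.0200, -11.3000, 321.2000°), ρ = 1.81
turn_left(126.9°): centre at ρ to the left, rotate +126.9° → (19.9632, -9.9494, 448.1000° ≡ 88.1000°)
turn_right(77.3°): centre at ρ to the right, rotate −77.3° → (21.4330, -8.2315, 10.8000°)
go_straight(4.57): x += 4.57·cos θ, y += 4.57·sin θ → (25.9221, -7.3751, 10.8000°)

(25.9221, -7.3751, 10.8000°)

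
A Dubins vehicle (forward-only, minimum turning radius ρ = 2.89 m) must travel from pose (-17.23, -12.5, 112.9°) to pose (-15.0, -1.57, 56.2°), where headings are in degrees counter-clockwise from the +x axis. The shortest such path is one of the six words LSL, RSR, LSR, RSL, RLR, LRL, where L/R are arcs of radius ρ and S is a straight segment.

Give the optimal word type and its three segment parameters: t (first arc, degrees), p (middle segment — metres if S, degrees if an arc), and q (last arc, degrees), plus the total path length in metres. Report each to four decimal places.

RSR: t = 36.4080°, p = 8.4310 m, q = 20.2920°, L = 11.2909 m

Let ψ = atan2(Δy, Δx) = atan2(10.93, 2.23) = 78.4685° be the start→goal bearing.
Normalize: d = |goal − start| / ρ = 11.155169/2.89 = 3.859920, α = (θ_start − ψ) mod 360° = 34.4315° = 0.600944 rad, β = (θ_goal − ψ) mod 360° = 337.7315° = 5.894527 rad.
Common terms: sin α = 0.565421, cos α = 0.824802, sin β = -0.378947, cos β = 0.925418, cos(α−β) = 0.549023, d² = 14.898983. Work in radians in the unit-radius frame; every candidate has L = ρ·(t + p + q).
LSL: p² = 2 + d² − 2cos(α−β) + 2d(sin α − sin β) = 23.091307; p = √p² = 4.805342; φ = atan2(cos β − cos α, d + sin α − sin β) = 0.020940 rad; t = (φ − α) mod 2π = 5.703181 rad, q = (β − φ) mod 2π = 5.873587 rad → L = 2.89·(5.703181 + 4.805342 + 5.873587) = 2.89·16.382110 = 47.344299 m
RSR: p² = 2 + d² − 2cos(α−β) + 2d(sin β − sin α) = 8.510568; p = √p² = 2.917288; φ = atan2(cos α − cos β, d − sin α + sin β) = -0.034496 rad; t = (α − φ) mod 2π = 0.635440 rad, q = (φ − β) mod 2π = 0.354162 rad → L = 2.89·(0.635440 + 2.917288 + 0.354162) = 2.89·3.906890 = 11.290911 m
LSR: p² = d² − 2 + 2cos(α−β) + 2d(sin α + sin β) = 15.436581; p = √p² = 3.928941; φ = atan2(−cos α − cos β, d + sin α + sin β) − atan2(−2, p) = 0.062617 rad; t = (φ − α) mod 2π = 5.744859 rad, q = (φ − β) mod 2π = 0.451275 rad → L = 2.89·(5.744859 + 3.928941 + 0.451275) = 2.89·10.125076 = 29.261469 m
RSL: p² = d² − 2 + 2cos(α−β) − 2d(sin α + sin β) = 12.557477; p = √p² = 3.543653; φ = atan2(cos α + cos β, d − sin α − sin β) − atan2(2, p) = -0.069191 rad; t = (α − φ) mod 2π = 0.670135 rad, q = (β − φ) mod 2π = 5.963718 rad → L = 2.89·(0.670135 + 3.543653 + 5.963718) = 2.89·10.177506 = 29.412993 m
RLR: c = (6 − d² + 2cos(α−β) + 2d(sin α − sin β))/8 = -0.063821; p = 2π − arccos c = 4.648525 rad; φ = atan2(cos α − cos β, d − sin α + sin β) = -0.034496 rad; t = (α − φ + p/2) mod 2π = 2.959702 rad, q = (α − β − t + p) mod 2π = 2.678424 rad → L = 2.89·(2.959702 + 4.648525 + 2.678424) = 2.89·10.286651 = 29.728421 m
LRL: c = (6 − d² + 2cos(α−β) − 2d(sin α − sin β))/8 = -1.886413, |c| > 1 → infeasible
Shortest: RSR with L = 11.290911 m ≈ 11.2909 m
Convert RSR to answer units (arcs ×180/π): t = 0.635440·180/π = 36.4080°, p = ρ·p = 2.89·2.917288 = 8.4310 m, q = 0.354162·180/π = 20.2920°, L = 11.2909 m.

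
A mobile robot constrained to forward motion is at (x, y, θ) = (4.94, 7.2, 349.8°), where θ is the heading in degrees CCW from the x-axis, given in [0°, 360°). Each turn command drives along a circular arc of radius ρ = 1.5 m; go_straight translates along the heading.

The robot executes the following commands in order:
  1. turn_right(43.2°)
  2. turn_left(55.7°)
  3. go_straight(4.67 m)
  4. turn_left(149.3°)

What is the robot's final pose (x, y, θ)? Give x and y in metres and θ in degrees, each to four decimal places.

set_pose: (x, y, θ) = (4.9400, 7.2000, 349.8000°), ρ = 1.5
turn_right(43.2°): centre at ρ to the right, rotate −43.2° → (5.8786, 6.6180, 306.6000°)
turn_left(55.7°): centre at ρ to the left, rotate +55.7° → (7.1430, 6.0136, 362.3000° ≡ 2.3000°)
go_straight(4.67): x += 4.67·cos θ, y += 4.67·sin θ → (11.8093, 6.2010, 2.3000°)
turn_left(149.3°): centre at ρ to the left, rotate +149.3° → (12.4625, 9.0193, 151.6000°)

(12.4625, 9.0193, 151.6000°)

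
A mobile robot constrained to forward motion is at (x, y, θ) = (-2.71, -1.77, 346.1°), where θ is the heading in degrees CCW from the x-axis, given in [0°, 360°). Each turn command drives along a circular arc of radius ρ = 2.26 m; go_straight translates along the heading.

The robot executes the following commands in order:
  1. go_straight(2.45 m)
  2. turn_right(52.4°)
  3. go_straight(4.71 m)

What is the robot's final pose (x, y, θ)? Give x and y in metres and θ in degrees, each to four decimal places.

(3.0879, -7.9567, 293.7000°)

set_pose: (x, y, θ) = (-2.7100, -1.7700, 346.1000°), ρ = 2.26
go_straight(2.45): x += 2.45·cos θ, y += 2.45·sin θ → (-0.3317, -2.3586, 346.1000°)
turn_right(52.4°): centre at ρ to the right, rotate −52.4° → (1.1947, -3.6440, 293.7000°)
go_straight(4.71): x += 4.71·cos θ, y += 4.71·sin θ → (3.0879, -7.9567, 293.7000°)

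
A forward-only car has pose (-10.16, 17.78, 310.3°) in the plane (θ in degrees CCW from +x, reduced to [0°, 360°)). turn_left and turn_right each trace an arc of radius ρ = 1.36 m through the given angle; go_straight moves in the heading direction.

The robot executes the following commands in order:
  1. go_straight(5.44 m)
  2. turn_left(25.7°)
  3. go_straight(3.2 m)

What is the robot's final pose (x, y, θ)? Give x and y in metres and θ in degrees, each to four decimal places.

set_pose: (x, y, θ) = (-10.1600, 17.7800, 310.3000°), ρ = 1.36
go_straight(5.44): x += 5.44·cos θ, y += 5.44·sin θ → (-6.6415, 13.6311, 310.3000°)
turn_left(25.7°): centre at ρ to the left, rotate +25.7° → (-6.1574, 13.2683, 336.0000°)
go_straight(3.2): x += 3.2·cos θ, y += 3.2·sin θ → (-3.2341, 11.9667, 336.0000°)

(-3.2341, 11.9667, 336.0000°)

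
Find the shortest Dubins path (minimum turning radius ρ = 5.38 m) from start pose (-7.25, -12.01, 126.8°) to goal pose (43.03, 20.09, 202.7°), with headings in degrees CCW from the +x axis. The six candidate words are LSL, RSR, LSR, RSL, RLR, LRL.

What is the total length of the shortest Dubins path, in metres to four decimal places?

80.7232 m

Let ψ = atan2(Δy, Δx) = atan2(32.10, 50.28) = 32.5552° be the start→goal bearing.
Normalize: d = |goal − start| / ρ = 59.653067/5.38 = 11.087931, α = (θ_start − ψ) mod 360° = 94.2448° = 1.644883 rad, β = (θ_goal − ψ) mod 360° = 170.1448° = 2.969587 rad.
Common terms: sin α = 0.997257, cos α = -0.074018, sin β = 0.171158, cos β = -0.985244, cos(α−β) = 0.243615, d² = 122.942206. Work in radians in the unit-radius frame; every candidate has L = ρ·(t + p + q).
LSL: p² = 2 + d² − 2cos(α−β) + 2d(sin α − sin β) = 142.774424; p = √p² = 11.948825; φ = atan2(cos β − cos α, d + sin α − sin β) = -0.076335 rad; t = (φ − α) mod 2π = 4.561968 rad, q = (β − φ) mod 2π = 3.045922 rad → L = 5.38·(4.561968 + 11.948825 + 3.045922) = 5.38·19.556715 = 105.215129 m
RSR: p² = 2 + d² − 2cos(α−β) + 2d(sin β − sin α) = 106.135529; p = √p² = 10.302210; φ = atan2(cos α − cos β, d − sin α + sin β) = 0.088565 rad; t = (α − φ) mod 2π = 1.556317 rad, q = (φ − β) mod 2π = 3.402163 rad → L = 5.38·(1.556317 + 10.302210 + 3.402163) = 5.38·15.260690 = 82.102514 m
LSR: p² = d² − 2 + 2cos(α−β) + 2d(sin α + sin β) = 147.340049; p = √p² = 12.138371; φ = atan2(−cos α − cos β, d + sin α + sin β) − atan2(−2, p) = 0.249511 rad; t = (φ − α) mod 2π = 4.887814 rad, q = (φ − β) mod 2π = 3.563109 rad → L = 5.38·(4.887814 + 12.138371 + 3.563109) = 5.38·20.589293 = 110.770398 m
RSL: p² = d² − 2 + 2cos(α−β) − 2d(sin α + sin β) = 95.518824; p = √p² = 9.773373; φ = atan2(cos α + cos β, d − sin α − sin β) − atan2(2, p) = -0.308233 rad; t = (α − φ) mod 2π = 1.953116 rad, q = (β − φ) mod 2π = 3.277821 rad → L = 5.38·(1.953116 + 9.773373 + 3.277821) = 5.38·15.004310 = 80.723187 m
RLR: c = (6 − d² + 2cos(α−β) + 2d(sin α − sin β))/8 = -12.266941, |c| > 1 → infeasible
LRL: c = (6 − d² + 2cos(α−β) − 2d(sin α − sin β))/8 = -16.846803, |c| > 1 → infeasible
Shortest: RSL with L = 80.723187 m ≈ 80.7232 m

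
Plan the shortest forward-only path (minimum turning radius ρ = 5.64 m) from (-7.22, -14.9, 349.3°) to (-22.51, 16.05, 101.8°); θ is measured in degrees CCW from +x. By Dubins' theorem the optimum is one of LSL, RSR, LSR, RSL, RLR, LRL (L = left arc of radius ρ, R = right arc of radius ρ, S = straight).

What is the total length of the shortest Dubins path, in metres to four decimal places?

44.0408 m

Let ψ = atan2(Δy, Δx) = atan2(30.95, -15.29) = 116.2904° be the start→goal bearing.
Normalize: d = |goal − start| / ρ = 34.520814/5.64 = 6.120712, α = (θ_start − ψ) mod 360° = 233.0096° = 4.066784 rad, β = (θ_goal − ψ) mod 360° = 345.5096° = 6.030280 rad.
Common terms: sin α = -0.798736, cos α = -0.601681, sin β = -0.250218, cos β = 0.968190, cos(α−β) = -0.382683, d² = 37.463112. Work in radians in the unit-radius frame; every candidate has L = ρ·(t + p + q).
LSL: p² = 2 + d² − 2cos(α−β) + 2d(sin α − sin β) = 33.513835; p = √p² = 5.789114; φ = atan2(cos β − cos α, d + sin α − sin β) = 0.274615 rad; t = (φ − α) mod 2π = 2.491016 rad, q = (β − φ) mod 2π = 5.755665 rad → L = 5.64·(2.491016 + 5.789114 + 5.755665) = 5.64·14.035794 = 79.161880 m
RSR: p² = 2 + d² − 2cos(α−β) + 2d(sin β − sin α) = 46.943122; p = √p² = 6.851505; φ = atan2(cos α − cos β, d − sin α + sin β) = -0.231182 rad; t = (α − φ) mod 2π = 4.297966 rad, q = (φ − β) mod 2π = 0.021724 rad → L = 5.64·(4.297966 + 6.851505 + 0.021724) = 5.64·11.171195 = 63.005540 m
LSR: p² = d² − 2 + 2cos(α−β) + 2d(sin α + sin β) = 21.857052; p = √p² = 4.675153; φ = atan2(−cos α − cos β, d + sin α + sin β) − atan2(−2, p) = 0.332095 rad; t = (φ − α) mod 2π = 2.548496 rad, q = (φ − β) mod 2π = 0.585001 rad → L = 5.64·(2.548496 + 4.675153 + 0.585001) = 5.64·7.808649 = 44.040783 m
RSL: p² = d² − 2 + 2cos(α−β) − 2d(sin α + sin β) = 47.538437; p = √p² = 6.894812; φ = atan2(cos α + cos β, d − sin α − sin β) − atan2(2, p) = -0.231250 rad; t = (α − φ) mod 2π = 4.298035 rad, q = (β − φ) mod 2π = 6.261530 rad → L = 5.64·(4.298035 + 6.894812 + 6.261530) = 5.64·17.454377 = 98.442686 m
RLR: c = (6 − d² + 2cos(α−β) + 2d(sin α − sin β))/8 = -4.867890, |c| > 1 → infeasible
LRL: c = (6 − d² + 2cos(α−β) − 2d(sin α − sin β))/8 = -3.189229, |c| > 1 → infeasible
Shortest: LSR with L = 44.040783 m ≈ 44.0408 m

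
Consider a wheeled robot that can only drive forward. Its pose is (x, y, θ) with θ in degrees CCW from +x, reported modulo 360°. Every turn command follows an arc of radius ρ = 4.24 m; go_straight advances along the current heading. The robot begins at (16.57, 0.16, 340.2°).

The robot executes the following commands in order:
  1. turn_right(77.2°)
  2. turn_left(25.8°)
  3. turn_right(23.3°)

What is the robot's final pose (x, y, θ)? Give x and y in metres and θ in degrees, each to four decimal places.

set_pose: (x, y, θ) = (16.5700, 0.1600, 340.2000°), ρ = 4.24
turn_right(77.2°): centre at ρ to the right, rotate −77.2° → (19.3421, -4.3461, 263.0000°)
turn_left(25.8°): centre at ρ to the left, rotate +25.8° → (19.5367, -6.2292, 288.8000°)
turn_right(23.3°): centre at ρ to the right, rotate −23.3° → (19.7499, -7.9283, 265.5000°)

(19.7499, -7.9283, 265.5000°)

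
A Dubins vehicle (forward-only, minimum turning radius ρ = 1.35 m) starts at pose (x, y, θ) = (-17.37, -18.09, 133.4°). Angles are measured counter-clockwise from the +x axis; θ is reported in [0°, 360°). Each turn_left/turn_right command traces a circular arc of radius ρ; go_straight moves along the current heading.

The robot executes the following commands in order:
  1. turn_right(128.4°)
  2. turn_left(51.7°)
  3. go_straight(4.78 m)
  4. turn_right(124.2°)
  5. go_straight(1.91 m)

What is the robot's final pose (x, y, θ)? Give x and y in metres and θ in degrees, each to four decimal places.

set_pose: (x, y, θ) = (-17.3700, -18.0900, 133.4000°), ρ = 1.35
turn_right(128.4°): centre at ρ to the right, rotate −128.4° → (-16.5068, -15.8176, 5.0000°)
turn_left(51.7°): centre at ρ to the left, rotate +51.7° → (-15.4961, -15.2139, 56.7000°)
go_straight(4.78): x += 4.78·cos θ, y += 4.78·sin θ → (-12.8718, -11.2187, 56.7000°)
turn_right(124.2°): centre at ρ to the right, rotate −124.2° → (-10.4962, -11.4433, -67.5000° ≡ 292.5000°)
go_straight(1.91): x += 1.91·cos θ, y += 1.91·sin θ → (-9.7653, -13.2079, 292.5000°)

(-9.7653, -13.2079, 292.5000°)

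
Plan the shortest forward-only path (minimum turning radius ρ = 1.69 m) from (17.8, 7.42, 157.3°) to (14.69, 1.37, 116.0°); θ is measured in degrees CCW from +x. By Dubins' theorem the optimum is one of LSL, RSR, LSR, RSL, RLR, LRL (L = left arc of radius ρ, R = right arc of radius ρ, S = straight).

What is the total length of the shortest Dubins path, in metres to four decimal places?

12.5101 m

Let ψ = atan2(Δy, Δx) = atan2(-6.05, -3.11) = -117.2054° be the start→goal bearing.
Normalize: d = |goal − start| / ρ = 6.802544/1.69 = 4.025174, α = (θ_start − ψ) mod 360° = 274.5054° = 4.791023 rad, β = (θ_goal − ψ) mod 360° = 233.2054° = 4.070202 rad.
Common terms: sin α = -0.996910, cos α = 0.078553, sin β = -0.800788, cos β = -0.598948, cos(α−β) = 0.751264, d² = 16.202024. Work in radians in the unit-radius frame; every candidate has L = ρ·(t + p + q).
LSL: p² = 2 + d² − 2cos(α−β) + 2d(sin α − sin β) = 15.120645; p = √p² = 3.888527; φ = atan2(cos β − cos α, d + sin α − sin β) = -0.175125 rad; t = (φ − α) mod 2π = 1.317038 rad, q = (β − φ) mod 2π = 4.245327 rad → L = 1.69·(1.317038 + 3.888527 + 4.245327) = 1.69·9.450892 = 15.972007 m
RSR: p² = 2 + d² − 2cos(α−β) + 2d(sin β − sin α) = 18.278346; p = √p² = 4.275318; φ = atan2(cos α − cos β, d − sin α + sin β) = 0.159139 rad; t = (α − φ) mod 2π = 4.631884 rad, q = (φ − β) mod 2π = 2.372122 rad → L = 1.69·(4.631884 + 4.275318 + 2.372122) = 1.69·11.279324 = 19.062058 m
LSR: p² = d² − 2 + 2cos(α−β) + 2d(sin α + sin β) = 1.232460; p = √p² = 1.110162; φ = atan2(−cos α − cos β, d + sin α + sin β) − atan2(−2, p) = 1.293569 rad; t = (φ − α) mod 2π = 2.785731 rad, q = (φ − β) mod 2π = 3.506552 rad → L = 1.69·(2.785731 + 1.110162 + 3.506552) = 1.69·7.402446 = 12.510133 m
RSL: p² = d² − 2 + 2cos(α−β) − 2d(sin α + sin β) = 30.176644; p = √p² = 5.493327; φ = atan2(cos α + cos β, d − sin α − sin β) − atan2(2, p) = -0.438295 rad; t = (α − φ) mod 2π = 5.229318 rad, q = (β − φ) mod 2π = 4.508497 rad → L = 1.69·(5.229318 + 5.493327 + 4.508497) = 1.69·15.231143 = 25.740632 m
RLR: c = (6 − d² + 2cos(α−β) + 2d(sin α − sin β))/8 = -1.284793, |c| > 1 → infeasible
LRL: c = (6 − d² + 2cos(α−β) − 2d(sin α − sin β))/8 = -0.890081; p = 2π − arccos c = 3.614867 rad; φ = atan2(cos β − cos α, d + sin α − sin β) = -0.175125 rad; t = (φ − α + p/2) mod 2π = 3.124471 rad, q = (β − α − t + p) mod 2π = 6.052760 rad → L = 1.69·(3.124471 + 3.614867 + 6.052760) = 1.69·12.792098 = 21.618646 m
Shortest: LSR with L = 12.510133 m ≈ 12.5101 m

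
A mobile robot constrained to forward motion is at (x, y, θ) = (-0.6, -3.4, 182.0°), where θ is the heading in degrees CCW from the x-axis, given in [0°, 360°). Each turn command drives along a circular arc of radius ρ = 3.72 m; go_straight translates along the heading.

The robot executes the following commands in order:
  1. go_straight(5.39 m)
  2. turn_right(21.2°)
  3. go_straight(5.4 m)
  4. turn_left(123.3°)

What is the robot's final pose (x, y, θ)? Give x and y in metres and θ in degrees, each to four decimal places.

set_pose: (x, y, θ) = (-0.6000, -3.4000, 182.0000°), ρ = 3.72
go_straight(5.39): x += 5.39·cos θ, y += 5.39·sin θ → (-5.9867, -3.5881, 182.0000°)
turn_right(21.2°): centre at ρ to the right, rotate −21.2° → (-7.3399, -3.3835, 160.8000°)
go_straight(5.4): x += 5.4·cos θ, y += 5.4·sin θ → (-12.4396, -1.6076, 160.8000°)
turn_left(123.3°): centre at ρ to the left, rotate +123.3° → (-17.2709, -6.0269, 284.1000°)

(-17.2709, -6.0269, 284.1000°)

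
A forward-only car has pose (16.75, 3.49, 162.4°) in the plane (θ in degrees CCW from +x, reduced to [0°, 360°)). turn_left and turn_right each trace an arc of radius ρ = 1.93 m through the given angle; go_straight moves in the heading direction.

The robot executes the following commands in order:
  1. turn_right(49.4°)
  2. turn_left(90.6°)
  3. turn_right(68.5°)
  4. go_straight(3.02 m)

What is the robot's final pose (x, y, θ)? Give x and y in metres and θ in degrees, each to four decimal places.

(8.7336, 8.1232, 135.1000°)

set_pose: (x, y, θ) = (16.7500, 3.4900, 162.4000°), ρ = 1.93
turn_right(49.4°): centre at ρ to the right, rotate −49.4° → (15.5570, 4.5755, 113.0000°)
turn_left(90.6°): centre at ρ to the left, rotate +90.6° → (13.0078, 5.5900, 203.6000°)
turn_right(68.5°): centre at ρ to the right, rotate −68.5° → (10.8727, 5.9915, 135.1000°)
go_straight(3.02): x += 3.02·cos θ, y += 3.02·sin θ → (8.7336, 8.1232, 135.1000°)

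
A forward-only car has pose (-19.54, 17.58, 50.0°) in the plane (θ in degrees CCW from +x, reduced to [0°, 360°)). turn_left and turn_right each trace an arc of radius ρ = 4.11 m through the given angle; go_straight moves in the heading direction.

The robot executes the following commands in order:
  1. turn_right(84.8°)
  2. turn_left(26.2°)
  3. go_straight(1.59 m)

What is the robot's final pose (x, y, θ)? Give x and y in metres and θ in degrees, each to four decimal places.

set_pose: (x, y, θ) = (-19.5400, 17.5800, 50.0000°), ρ = 4.11
turn_right(84.8°): centre at ρ to the right, rotate −84.8° → (-14.0459, 18.3131, -34.8000° ≡ 325.2000°)
turn_left(26.2°): centre at ρ to the left, rotate +26.2° → (-12.3149, 17.6242, 351.4000°)
go_straight(1.59): x += 1.59·cos θ, y += 1.59·sin θ → (-10.7428, 17.3864, 351.4000°)

(-10.7428, 17.3864, 351.4000°)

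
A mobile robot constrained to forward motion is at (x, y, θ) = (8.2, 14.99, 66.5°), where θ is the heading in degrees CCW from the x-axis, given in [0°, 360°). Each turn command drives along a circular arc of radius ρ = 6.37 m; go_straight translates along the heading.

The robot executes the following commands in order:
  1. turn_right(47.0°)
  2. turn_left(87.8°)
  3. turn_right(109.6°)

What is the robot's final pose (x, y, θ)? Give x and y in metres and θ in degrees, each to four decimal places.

(22.2083, 34.6126, 357.7000°)

set_pose: (x, y, θ) = (8.2000, 14.9900, 66.5000°), ρ = 6.37
turn_right(47.0°): centre at ρ to the right, rotate −47.0° → (11.9153, 18.4546, 19.5000°)
turn_left(87.8°): centre at ρ to the left, rotate +87.8° → (15.8708, 26.3535, 107.3000°)
turn_right(109.6°): centre at ρ to the right, rotate −109.6° → (22.2083, 34.6126, -2.3000° ≡ 357.7000°)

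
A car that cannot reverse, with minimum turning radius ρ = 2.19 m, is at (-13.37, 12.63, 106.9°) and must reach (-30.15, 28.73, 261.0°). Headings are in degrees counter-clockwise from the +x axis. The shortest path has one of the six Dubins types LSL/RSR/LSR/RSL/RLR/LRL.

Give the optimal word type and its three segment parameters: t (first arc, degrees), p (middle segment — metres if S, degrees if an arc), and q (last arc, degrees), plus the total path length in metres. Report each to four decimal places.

LSL: t = 20.4721°, p = 20.6290 m, q = 133.6279°, L = 26.5191 m

Let ψ = atan2(Δy, Δx) = atan2(16.10, -16.78) = 136.1848° be the start→goal bearing.
Normalize: d = |goal − start| / ρ = 23.254643/2.19 = 10.618558, α = (θ_start − ψ) mod 360° = 330.7152° = 5.772069 rad, β = (θ_goal − ψ) mod 360° = 124.8152° = 2.178437 rad.
Common terms: sin α = -0.489151, cos α = 0.872199, sin β = 0.820998, cos β = -0.570932, cos(α−β) = -0.899558, d² = 112.753779. Work in radians in the unit-radius frame; every candidate has L = ρ·(t + p + q).
LSL: p² = 2 + d² − 2cos(α−β) + 2d(sin α − sin β) = 88.729121; p = √p² = 9.419614; φ = atan2(cos β − cos α, d + sin α − sin β) = -0.153811 rad; t = (φ − α) mod 2π = 0.357305 rad, q = (β − φ) mod 2π = 2.332247 rad → L = 2.19·(0.357305 + 9.419614 + 2.332247) = 2.19·12.109166 = 26.519074 m
RSR: p² = 2 + d² − 2cos(α−β) + 2d(sin β − sin α) = 144.376668; p = √p² = 12.015684; φ = atan2(cos α − cos β, d − sin α + sin β) = 0.120395 rad; t = (α − φ) mod 2π = 5.651675 rad, q = (φ − β) mod 2π = 4.225143 rad → L = 2.19·(5.651675 + 12.015684 + 4.225143) = 2.19·21.892502 = 47.944580 m
LSR: p² = d² − 2 + 2cos(α−β) + 2d(sin α + sin β) = 116.002133; p = √p² = 10.770429; φ = atan2(−cos α − cos β, d + sin α + sin β) − atan2(−2, p) = 0.156097 rad; t = (φ − α) mod 2π = 0.667213 rad, q = (φ − β) mod 2π = 4.260846 rad → L = 2.19·(0.667213 + 10.770429 + 4.260846) = 2.19·15.698488 = 34.379688 m
RSL: p² = d² − 2 + 2cos(α−β) − 2d(sin α + sin β) = 101.907194; p = √p² = 10.094909; φ = atan2(cos α + cos β, d − sin α − sin β) − atan2(2, p) = -0.166308 rad; t = (α − φ) mod 2π = 5.938378 rad, q = (β − φ) mod 2π = 2.344745 rad → L = 2.19·(5.938378 + 10.094909 + 2.344745) = 2.19·18.378032 = 40.247889 m
RLR: c = (6 − d² + 2cos(α−β) + 2d(sin α − sin β))/8 = -17.047084, |c| > 1 → infeasible
LRL: c = (6 − d² + 2cos(α−β) − 2d(sin α − sin β))/8 = -10.091140, |c| > 1 → infeasible
Shortest: LSL with L = 26.519074 m ≈ 26.5191 m
Convert LSL to answer units (arcs ×180/π): t = 0.357305·180/π = 20.4721°, p = ρ·p = 2.19·9.419614 = 20.6290 m, q = 2.332247·180/π = 133.6279°, L = 26.5191 m.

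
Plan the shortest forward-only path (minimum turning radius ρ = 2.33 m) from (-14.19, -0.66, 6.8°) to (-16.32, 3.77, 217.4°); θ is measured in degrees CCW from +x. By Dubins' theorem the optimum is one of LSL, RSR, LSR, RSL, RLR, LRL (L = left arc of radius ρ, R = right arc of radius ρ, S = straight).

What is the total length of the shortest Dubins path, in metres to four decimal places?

Let ψ = atan2(Δy, Δx) = atan2(4.43, -2.13) = 115.6788° be the start→goal bearing.
Normalize: d = |goal − start| / ρ = 4.915465/2.33 = 2.109642, α = (θ_start − ψ) mod 360° = 251.1212° = 4.382891 rad, β = (θ_goal − ψ) mod 360° = 101.7212° = 1.775369 rad.
Common terms: sin α = -0.946205, cos α = -0.323568, sin β = 0.979148, cos β = -0.203149, cos(α−β) = -0.860742, d² = 4.450589. Work in radians in the unit-radius frame; every candidate has L = ρ·(t + p + q).
LSL: p² = 2 + d² − 2cos(α−β) + 2d(sin α − sin β) = 0.048463; p = √p² = 0.220144; φ = atan2(cos β − cos α, d + sin α − sin β) = 0.578779 rad; t = (φ − α) mod 2π = 2.479073 rad, q = (β − φ) mod 2π = 1.196590 rad → L = 2.33·(2.479073 + 0.220144 + 1.196590) = 2.33·3.895807 = 9.077230 m
RSR: p² = 2 + d² − 2cos(α−β) + 2d(sin β − sin α) = 16.295682; p = √p² = 4.036791; φ = atan2(cos α − cos β, d − sin α + sin β) = -0.029835 rad; t = (α − φ) mod 2π = 4.412726 rad, q = (φ − β) mod 2π = 4.477981 rad → L = 2.33·(4.412726 + 4.036791 + 4.477981) = 2.33·12.927498 = 30.121071 m
LSR: p² = d² − 2 + 2cos(α−β) + 2d(sin α + sin β) = 0.868100; p = √p² = 0.931719; φ = atan2(−cos α − cos β, d + sin α + sin β) − atan2(−2, p) = 1.375885 rad; t = (φ − α) mod 2π = 3.276179 rad, q = (φ − β) mod 2π = 5.883701 rad → L = 2.33·(3.276179 + 0.931719 + 5.883701) = 2.33·10.091599 = 23.513425 m
RSL: p² = d² − 2 + 2cos(α−β) − 2d(sin α + sin β) = 0.590109; p = √p² = 0.768186; φ = atan2(cos α + cos β, d − sin α − sin β) − atan2(2, p) = -1.452472 rad; t = (α − φ) mod 2π = 5.835363 rad, q = (β − φ) mod 2π = 3.227841 rad → L = 2.33·(5.835363 + 0.768186 + 3.227841) = 2.33·9.831389 = 22.907137 m
RLR: c = (6 − d² + 2cos(α−β) + 2d(sin α − sin β))/8 = -1.036960, |c| > 1 → infeasible
LRL: c = (6 − d² + 2cos(α−β) − 2d(sin α − sin β))/8 = 0.993942; p = 2π − arccos c = 6.173058 rad; φ = atan2(cos β − cos α, d + sin α − sin β) = 0.578779 rad; t = (φ − α + p/2) mod 2π = 5.565602 rad, q = (β − α − t + p) mod 2π = 4.283119 rad → L = 2.33·(5.565602 + 6.173058 + 4.283119) = 2.33·16.021779 = 37.330746 m
Shortest: LSL with L = 9.077230 m ≈ 9.0772 m

9.0772 m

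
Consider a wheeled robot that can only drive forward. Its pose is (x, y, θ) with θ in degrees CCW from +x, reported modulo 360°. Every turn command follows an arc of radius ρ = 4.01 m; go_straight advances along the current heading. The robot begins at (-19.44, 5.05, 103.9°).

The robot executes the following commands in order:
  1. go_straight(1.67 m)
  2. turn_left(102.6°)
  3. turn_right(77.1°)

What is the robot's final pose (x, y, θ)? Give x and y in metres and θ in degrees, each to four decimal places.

(-30.4109, 10.3399, 129.4000°)

set_pose: (x, y, θ) = (-19.4400, 5.0500, 103.9000°), ρ = 4.01
go_straight(1.67): x += 1.67·cos θ, y += 1.67·sin θ → (-19.8412, 6.6711, 103.9000°)
turn_left(102.6°): centre at ρ to the left, rotate +102.6° → (-25.5230, 9.2965, 206.5000°)
turn_right(77.1°): centre at ρ to the right, rotate −77.1° → (-30.4109, 10.3399, 129.4000°)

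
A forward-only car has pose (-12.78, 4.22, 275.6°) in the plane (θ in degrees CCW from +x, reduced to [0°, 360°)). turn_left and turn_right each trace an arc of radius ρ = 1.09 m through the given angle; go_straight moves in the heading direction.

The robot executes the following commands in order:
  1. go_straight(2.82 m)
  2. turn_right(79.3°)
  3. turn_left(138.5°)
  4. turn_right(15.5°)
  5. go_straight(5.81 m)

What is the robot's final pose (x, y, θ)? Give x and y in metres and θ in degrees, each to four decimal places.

set_pose: (x, y, θ) = (-12.7800, 4.2200, 275.6000°), ρ = 1.09
go_straight(2.82): x += 2.82·cos θ, y += 2.82·sin θ → (-12.5048, 1.4135, 275.6000°)
turn_right(79.3°): centre at ρ to the right, rotate −79.3° → (-13.2837, 0.2609, 196.3000°)
turn_left(138.5°): centre at ρ to the left, rotate +138.5° → (-13.4419, -1.7715, 334.8000°)
turn_right(15.5°): centre at ρ to the right, rotate −15.5° → (-13.1952, -1.9314, 319.3000°)
go_straight(5.81): x += 5.81·cos θ, y += 5.81·sin θ → (-8.7904, -5.7201, 319.3000°)

(-8.7904, -5.7201, 319.3000°)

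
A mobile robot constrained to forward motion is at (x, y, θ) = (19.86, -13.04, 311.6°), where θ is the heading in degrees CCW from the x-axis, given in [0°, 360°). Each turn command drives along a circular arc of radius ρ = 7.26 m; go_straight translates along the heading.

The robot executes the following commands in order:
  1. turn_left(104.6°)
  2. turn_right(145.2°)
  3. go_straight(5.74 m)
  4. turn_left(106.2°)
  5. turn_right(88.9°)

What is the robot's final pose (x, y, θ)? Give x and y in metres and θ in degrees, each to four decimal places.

set_pose: (x, y, θ) = (19.8600, -13.0400, 311.6000°), ρ = 7.26
turn_left(104.6°): centre at ρ to the left, rotate +104.6° → (31.3220, -12.2586, 416.2000° ≡ 56.2000°)
turn_right(145.2°): centre at ρ to the right, rotate −145.2° → (44.6138, -16.1706, -89.0000° ≡ 271.0000°)
go_straight(5.74): x += 5.74·cos θ, y += 5.74·sin θ → (44.7140, -21.9097, 271.0000°)
turn_left(106.2°): centre at ρ to the left, rotate +106.2° → (54.1197, -28.7183, 377.2000° ≡ 17.2000°)
turn_right(88.9°): centre at ρ to the right, rotate −88.9° → (63.1594, -33.3741, -71.7000° ≡ 288.3000°)

(63.1594, -33.3741, 288.3000°)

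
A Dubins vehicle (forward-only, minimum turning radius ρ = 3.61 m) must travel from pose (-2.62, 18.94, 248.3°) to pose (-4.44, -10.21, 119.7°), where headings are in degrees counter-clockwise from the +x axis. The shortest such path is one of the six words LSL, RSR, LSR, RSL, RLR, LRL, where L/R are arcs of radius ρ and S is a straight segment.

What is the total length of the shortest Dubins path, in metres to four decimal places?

37.3840 m

Let ψ = atan2(Δy, Δx) = atan2(-29.15, -1.82) = -93.5727° be the start→goal bearing.
Normalize: d = |goal − start| / ρ = 29.206761/3.61 = 8.090516, α = (θ_start − ψ) mod 360° = 341.8727° = 5.966804 rad, β = (θ_goal − ψ) mod 360° = 213.2727° = 3.722310 rad.
Common terms: sin α = -0.311130, cos α = 0.950367, sin β = -0.548624, cos β = -0.836069, cos(α−β) = -0.623880, d² = 65.456442. Work in radians in the unit-radius frame; every candidate has L = ρ·(t + p + q).
LSL: p² = 2 + d² − 2cos(α−β) + 2d(sin α − sin β) = 72.547100; p = √p² = 8.517459; φ = atan2(cos β − cos α, d + sin α − sin β) = -0.211307 rad; t = (φ − α) mod 2π = 0.105074 rad, q = (β − φ) mod 2π = 3.933617 rad → L = 3.61·(0.105074 + 8.517459 + 3.933617) = 3.61·12.556150 = 45.327703 m
RSR: p² = 2 + d² − 2cos(α−β) + 2d(sin β − sin α) = 64.861302; p = √p² = 8.053651; φ = atan2(cos α − cos β, d − sin α + sin β) = 0.223677 rad; t = (α − φ) mod 2π = 5.743126 rad, q = (φ − β) mod 2π = 2.784553 rad → L = 3.61·(5.743126 + 8.053651 + 2.784553) = 3.61·16.581330 = 59.858602 m
LSR: p² = d² − 2 + 2cos(α−β) + 2d(sin α + sin β) = 48.296979; p = √p² = 6.949603; φ = atan2(−cos α − cos β, d + sin α + sin β) − atan2(−2, p) = 0.264408 rad; t = (φ − α) mod 2π = 0.580790 rad, q = (φ − β) mod 2π = 2.825283 rad → L = 3.61·(0.580790 + 6.949603 + 2.825283) = 3.61·10.355676 = 37.383991 m
RSL: p² = d² − 2 + 2cos(α−β) − 2d(sin α + sin β) = 76.120387; p = √p² = 8.724700; φ = atan2(cos α + cos β, d − sin α − sin β) − atan2(2, p) = -0.212571 rad; t = (α − φ) mod 2π = 6.179375 rad, q = (β − φ) mod 2π = 3.934881 rad → L = 3.61·(6.179375 + 8.724700 + 3.934881) = 3.61·18.838956 = 68.008632 m
RLR: c = (6 − d² + 2cos(α−β) + 2d(sin α − sin β))/8 = -7.107663, |c| > 1 → infeasible
LRL: c = (6 − d² + 2cos(α−β) − 2d(sin α − sin β))/8 = -8.068388, |c| > 1 → infeasible
Shortest: LSR with L = 37.383991 m ≈ 37.3840 m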